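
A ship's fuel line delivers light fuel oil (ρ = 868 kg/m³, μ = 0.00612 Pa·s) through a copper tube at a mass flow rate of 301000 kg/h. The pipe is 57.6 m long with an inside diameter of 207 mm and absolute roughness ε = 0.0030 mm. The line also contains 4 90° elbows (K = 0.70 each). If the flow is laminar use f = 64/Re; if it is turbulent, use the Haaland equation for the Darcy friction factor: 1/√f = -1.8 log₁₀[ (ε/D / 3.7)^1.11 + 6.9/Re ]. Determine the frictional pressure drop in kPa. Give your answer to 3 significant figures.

ΔP ≈ 28.3 kPa

ṁ = 301000 kg/h = 301000/3600 = 83.61 kg/s.
A = πD²/4 = π(0.207)²/4 = 0.03365 m²; mean velocity V = ṁ/(ρA) = 83.61/(868 · 0.03365) = 2.862 m/s.
Reynolds number Re = ρVD/μ = 868 · 2.862 · 0.207 / 0.00612 = 8.403e+04.
Re > 4000 → turbulent. Relative roughness ε/D = 3e-06/0.207 = 1.45e-05. Haaland: 1/√f = -1.8 log₁₀[(1.45e-05/3.7)^1.11 + 6.9/8.403e+04] = -1.8 log₁₀[9.96e-07 + 8.21e-05] = 7.345, so f = 0.01854.
Total minor-loss coefficient ΣK = 4·0.7 = 2.8.
ΔP = [f·L/D + ΣK]·(ρV²/2) = [0.01854·57.6/0.207 + 2.8]·(868·2.862²/2) = [5.158 + 2.8]·3556 = 2.83e+04 Pa.
ΔP = 2.83e+04 Pa = 28.3 kPa.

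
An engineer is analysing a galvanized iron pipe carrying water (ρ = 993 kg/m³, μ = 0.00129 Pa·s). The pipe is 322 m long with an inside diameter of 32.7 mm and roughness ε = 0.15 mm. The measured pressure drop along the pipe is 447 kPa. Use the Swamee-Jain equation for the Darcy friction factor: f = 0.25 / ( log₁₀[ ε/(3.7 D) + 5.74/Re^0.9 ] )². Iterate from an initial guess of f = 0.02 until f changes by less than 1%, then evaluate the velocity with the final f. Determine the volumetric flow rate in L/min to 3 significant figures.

Q ≈ 84.9 L/min

Rearranging Darcy-Weisbach: V = √(2·ΔP·D/(f·L·ρ)). With ε/D = 0.00015/0.0327 = 0.00459, iterate starting from f = 0.02:
  f = 0.02 → V = √(2·4.47e+05·0.0327/(0.02·322·993)) = 2.138 m/s; Re = ρVD/μ = 5.382e+04; f → 0.03171
  f = 0.03171 → V = 1.698 m/s; Re = 4.274e+04; f → 0.03217
  f = 0.03217 → V = 1.686 m/s; Re = 4.244e+04; f → 0.03218
Converged (Δf/f < 1%). With the final f = 0.03218: V = √(2·4.47e+05·0.0327/(0.03218·322·993)) = 1.686 m/s.
Q = V·A = 1.686·(π/4·0.0327²) = 0.001416 m³/s = 84.9 L/min.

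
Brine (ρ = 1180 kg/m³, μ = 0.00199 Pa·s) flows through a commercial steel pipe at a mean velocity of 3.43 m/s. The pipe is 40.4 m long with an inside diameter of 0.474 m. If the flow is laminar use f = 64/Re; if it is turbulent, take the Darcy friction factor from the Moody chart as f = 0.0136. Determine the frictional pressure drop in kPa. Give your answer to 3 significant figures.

Reynolds number Re = ρVD/μ = 1180 · 3.43 · 0.474 / 0.00199 = 9.641e+05.
Re > 4000 → turbulent; use the Moody-chart value f = 0.0136.
Darcy-Weisbach: ΔP = f(L/D)(ρV²/2) = 0.0136·(40.4/0.474)·(1180·3.43²/2) = 0.0136·85.23·6941 = 8046 Pa.
ΔP = 8046 Pa = 8.05 kPa.

ΔP ≈ 8.05 kPa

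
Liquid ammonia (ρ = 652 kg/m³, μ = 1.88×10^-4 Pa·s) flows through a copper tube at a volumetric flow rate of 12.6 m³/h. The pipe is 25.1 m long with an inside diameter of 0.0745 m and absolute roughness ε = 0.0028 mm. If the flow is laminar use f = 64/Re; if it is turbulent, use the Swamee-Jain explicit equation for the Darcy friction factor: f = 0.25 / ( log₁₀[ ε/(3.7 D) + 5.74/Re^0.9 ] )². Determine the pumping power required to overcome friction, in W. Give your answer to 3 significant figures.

P ≈ 3.91 W

Q = 12.6 m³/h = 12.6/3600 = 0.0035 m³/s.
Cross-sectional area A = πD²/4 = π(0.0745)²/4 = 0.004359 m²; mean velocity V = Q/A = 0.0035/0.004359 = 0.8029 m/s.
Reynolds number Re = ρVD/μ = 652 · 0.8029 · 0.0745 / 0.000188 = 2.074e+05.
Re > 4000 → turbulent. Relative roughness ε/D = 2.8e-06/0.0745 = 3.76e-05. Swamee-Jain: f = 0.25/(log₁₀[3.76e-05/3.7 + 5.74/2.074e+05^0.9])² = 0.25/(log₁₀[1.02e-05 + 9.41e-05])² = 0.25/(-3.982)² = 0.01577.
Darcy-Weisbach: ΔP = f(L/D)(ρV²/2) = 0.01577·(25.1/0.0745)·(652·0.8029²/2) = 0.01577·336.9·210.2 = 1116 Pa.
Pumping power P = QΔP = 0.0035·1116 = 3.908 W = 3.91 W.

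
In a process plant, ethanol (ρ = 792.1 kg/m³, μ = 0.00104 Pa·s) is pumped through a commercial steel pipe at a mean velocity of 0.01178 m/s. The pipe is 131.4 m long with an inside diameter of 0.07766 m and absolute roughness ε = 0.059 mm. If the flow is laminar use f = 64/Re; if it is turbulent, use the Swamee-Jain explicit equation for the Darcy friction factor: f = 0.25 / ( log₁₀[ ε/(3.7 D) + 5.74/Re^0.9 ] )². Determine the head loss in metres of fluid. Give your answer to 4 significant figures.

Reynolds number Re = ρVD/μ = 792.1 · 0.01178 · 0.07766 / 0.00104 = 696.8.
Re < 2300 → laminar flow, so f = 64/Re = 64/696.8 = 0.09185 (the turbulent correlation is not needed).
Darcy-Weisbach: ΔP = f(L/D)(ρV²/2) = 0.09185·(131.4/0.07766)·(792.1·0.01178²/2) = 0.09185·1692·0.05496 = 8.541 Pa.
Head loss h_f = ΔP/(ρg) = 8.541/(792.1·9.81) = 0.001099 m.

h_f ≈ 0.001099 m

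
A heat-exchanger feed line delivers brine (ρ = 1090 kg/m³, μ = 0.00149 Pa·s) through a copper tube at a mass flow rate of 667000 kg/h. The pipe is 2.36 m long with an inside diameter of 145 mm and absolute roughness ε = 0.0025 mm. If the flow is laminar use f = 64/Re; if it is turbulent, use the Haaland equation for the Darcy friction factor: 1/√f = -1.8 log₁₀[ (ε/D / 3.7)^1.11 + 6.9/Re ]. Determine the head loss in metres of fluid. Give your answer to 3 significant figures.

ṁ = 667000 kg/h = 667000/3600 = 185.3 kg/s.
A = πD²/4 = π(0.145)²/4 = 0.01651 m²; mean velocity V = ṁ/(ρA) = 185.3/(1090 · 0.01651) = 10.29 m/s.
Reynolds number Re = ρVD/μ = 1090 · 10.29 · 0.145 / 0.00149 = 1.092e+06.
Re > 4000 → turbulent. Relative roughness ε/D = 2.5e-06/0.145 = 1.72e-05. Haaland: 1/√f = -1.8 log₁₀[(1.72e-05/3.7)^1.11 + 6.9/1.092e+06] = -1.8 log₁₀[1.21e-06 + 6.32e-06] = 9.222, so f = 0.01176.
Darcy-Weisbach: ΔP = f(L/D)(ρV²/2) = 0.01176·(2.36/0.145)·(1090·10.29²/2) = 0.01176·16.28·5.775e+04 = 1.105e+04 Pa.
Head loss h_f = ΔP/(ρg) = 1.105e+04/(1090·9.81) = 1.03 m.

h_f ≈ 1.03 m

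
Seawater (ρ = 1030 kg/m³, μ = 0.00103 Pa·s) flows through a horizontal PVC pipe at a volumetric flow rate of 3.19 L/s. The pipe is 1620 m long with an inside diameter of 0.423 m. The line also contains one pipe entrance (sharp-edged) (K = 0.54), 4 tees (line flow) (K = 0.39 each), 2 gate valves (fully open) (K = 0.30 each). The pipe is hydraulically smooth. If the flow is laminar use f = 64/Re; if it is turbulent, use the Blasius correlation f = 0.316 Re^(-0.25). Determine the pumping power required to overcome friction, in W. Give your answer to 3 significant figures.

P ≈ 0.106 W

Q = 3.19 L/s = 3.19/1000 = 0.00319 m³/s.
Cross-sectional area A = πD²/4 = π(0.423)²/4 = 0.1405 m²; mean velocity V = Q/A = 0.00319/0.1405 = 0.0227 m/s.
Reynolds number Re = ρVD/μ = 1030 · 0.0227 · 0.423 / 0.00103 = 9602.
Re > 4000 → turbulent. Smooth-pipe (Blasius): f = 0.316 Re^(-0.25) = 0.316/(9602)^0.25 = 0.03192.
Total minor-loss coefficient ΣK = 1·0.54 + 4·0.39 + 2·0.3 = 2.7.
ΔP = [f·L/D + ΣK]·(ρV²/2) = [0.03192·1620/0.423 + 2.7]·(1030·0.0227²/2) = [122.3 + 2.7]·0.2654 = 33.16 Pa.
Pumping power P = QΔP = 0.00319·33.16 = 0.1058 W = 0.106 W.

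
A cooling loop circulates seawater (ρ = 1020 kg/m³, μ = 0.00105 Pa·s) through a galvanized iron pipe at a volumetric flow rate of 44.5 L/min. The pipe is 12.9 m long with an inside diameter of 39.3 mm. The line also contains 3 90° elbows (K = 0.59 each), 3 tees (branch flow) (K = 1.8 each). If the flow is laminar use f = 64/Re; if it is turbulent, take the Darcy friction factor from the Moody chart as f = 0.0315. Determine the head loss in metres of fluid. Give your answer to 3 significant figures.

h_f ≈ 0.334 m

Q = 44.5 L/min = 44.5/60000 = 0.0007417 m³/s.
Cross-sectional area A = πD²/4 = π(0.0393)²/4 = 0.001213 m²; mean velocity V = Q/A = 0.0007417/0.001213 = 0.6114 m/s.
Reynolds number Re = ρVD/μ = 1020 · 0.6114 · 0.0393 / 0.00105 = 2.334e+04.
Re > 4000 → turbulent; use the Moody-chart value f = 0.0315.
Total minor-loss coefficient ΣK = 3·0.59 + 3·1.8 = 7.17.
ΔP = [f·L/D + ΣK]·(ρV²/2) = [0.0315·12.9/0.0393 + 7.17]·(1020·0.6114²/2) = [10.34 + 7.17]·190.7 = 3338 Pa.
Head loss h_f = ΔP/(ρg) = 3338/(1020·9.81) = 0.334 m.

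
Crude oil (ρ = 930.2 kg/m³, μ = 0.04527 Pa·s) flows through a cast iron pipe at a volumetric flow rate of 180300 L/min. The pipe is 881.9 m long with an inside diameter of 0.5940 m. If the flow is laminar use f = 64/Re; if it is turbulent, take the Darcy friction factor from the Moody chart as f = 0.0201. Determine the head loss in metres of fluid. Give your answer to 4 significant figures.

Q = 180300 L/min = 180300/60000 = 3.005 m³/s.
Cross-sectional area A = πD²/4 = π(0.594)²/4 = 0.2771 m²; mean velocity V = Q/A = 3.005/0.2771 = 10.84 m/s.
Reynolds number Re = ρVD/μ = 930.2 · 10.84 · 0.594 / 0.0453 = 1.324e+05.
Re > 4000 → turbulent; use the Moody-chart value f = 0.0201.
Darcy-Weisbach: ΔP = f(L/D)(ρV²/2) = 0.0201·(881.9/0.594)·(930.2·10.84²/2) = 0.0201·1485·5.469e+04 = 1.632e+06 Pa.
Head loss h_f = ΔP/(ρg) = 1.632e+06/(930.2·9.81) = 178.9 m.

h_f ≈ 178.9 m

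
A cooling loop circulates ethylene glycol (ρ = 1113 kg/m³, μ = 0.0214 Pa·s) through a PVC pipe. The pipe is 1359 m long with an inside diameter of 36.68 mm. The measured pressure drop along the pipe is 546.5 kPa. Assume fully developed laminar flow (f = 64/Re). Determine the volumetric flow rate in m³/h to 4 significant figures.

Q ≈ 3.005 m³/h

For laminar flow, f = 64/Re with Re = ρVD/μ, so Darcy-Weisbach reduces to ΔP = 32μLV/D². Solving for V: V = ΔP·D²/(32μL) = 5.465e+05·(0.03668)²/(32·0.0214·1359) = 0.7901 m/s.
Check: Re = ρVD/μ = 1113·0.7901·0.03668/0.0214 = 1507 < 2300, so the laminar assumption holds.
Q = V·A = 0.7901·(π/4·0.03668²) = 0.0008349 m³/s = 3.005 m³/h.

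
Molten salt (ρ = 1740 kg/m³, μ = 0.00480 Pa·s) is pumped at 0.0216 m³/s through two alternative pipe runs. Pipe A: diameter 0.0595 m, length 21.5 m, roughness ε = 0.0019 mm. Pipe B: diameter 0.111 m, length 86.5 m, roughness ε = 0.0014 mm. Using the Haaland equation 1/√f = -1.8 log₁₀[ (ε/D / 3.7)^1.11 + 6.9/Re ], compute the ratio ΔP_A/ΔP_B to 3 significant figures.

Pipe A: V = Q/A = 0.0216/0.002781 = 7.768 m/s; Re = 1.676e+05; ε/D = 3.19e-05; Haaland → f = 0.01623; ΔP_A = f(L/D)(ρV²/2) = 3.079e+05 Pa.
Pipe B: V = Q/A = 0.0216/0.009677 = 2.232 m/s; Re = 8.982e+04; ε/D = 1.26e-05; Haaland → f = 0.01827; ΔP_B = f(L/D)(ρV²/2) = 6.173e+04 Pa.
ΔP_A/ΔP_B = 3.079e+05/6.173e+04 = 4.99.

ΔP_A/ΔP_B ≈ 4.99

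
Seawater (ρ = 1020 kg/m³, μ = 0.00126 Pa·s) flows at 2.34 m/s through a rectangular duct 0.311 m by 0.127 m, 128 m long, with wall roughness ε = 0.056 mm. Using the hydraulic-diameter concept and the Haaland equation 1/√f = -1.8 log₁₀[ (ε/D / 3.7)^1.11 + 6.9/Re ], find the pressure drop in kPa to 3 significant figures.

Hydraulic diameter D_h = 4A/P = 4·(0.311·0.127)/(2·(0.311+0.127)) = 0.158/0.876 = 0.1804 m.
Re = ρVD_h/μ = 1020·2.34·0.1804/0.00126 = 3.416e+05.
ε/D_h = 5.6e-05/0.1804 = 0.000311; Haaland gives 1/√f = -1.8 log₁₀[2.99e-05+2.02e-05] = 7.741, so f = 0.01669.
ΔP = f(L/D_h)(ρV²/2) = 0.01669·128/0.1804·2793 = 3.308e+04 Pa.
ΔP = 33.1 kPa.

ΔP ≈ 33.1 kPa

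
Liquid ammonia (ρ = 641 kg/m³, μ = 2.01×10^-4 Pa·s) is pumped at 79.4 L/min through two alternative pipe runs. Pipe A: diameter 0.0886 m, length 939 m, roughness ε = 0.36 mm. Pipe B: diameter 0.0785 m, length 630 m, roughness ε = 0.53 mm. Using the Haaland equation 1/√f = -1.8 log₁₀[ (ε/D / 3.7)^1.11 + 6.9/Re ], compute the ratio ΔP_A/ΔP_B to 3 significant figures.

Pipe A: V = Q/A = 0.001323/0.006165 = 0.2146 m/s; Re = 6.065e+04; ε/D = 0.00406; Haaland → f = 0.03016; ΔP_A = f(L/D)(ρV²/2) = 4720 Pa.
Pipe B: V = Q/A = 0.001323/0.00484 = 0.2734 m/s; Re = 6.845e+04; ε/D = 0.00675; Haaland → f = 0.03442; ΔP_B = f(L/D)(ρV²/2) = 6619 Pa.
ΔP_A/ΔP_B = 4720/6619 = 0.713.

ΔP_A/ΔP_B ≈ 0.713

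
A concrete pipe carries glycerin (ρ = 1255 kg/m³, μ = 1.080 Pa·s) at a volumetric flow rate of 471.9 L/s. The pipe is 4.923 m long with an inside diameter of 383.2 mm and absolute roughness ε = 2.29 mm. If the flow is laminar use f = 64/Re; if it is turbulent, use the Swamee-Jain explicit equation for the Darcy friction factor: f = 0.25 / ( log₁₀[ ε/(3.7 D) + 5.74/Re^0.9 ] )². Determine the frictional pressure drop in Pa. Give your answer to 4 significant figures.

Q = 471.9 L/s = 471.9/1000 = 0.4719 m³/s.
Cross-sectional area A = πD²/4 = π(0.3832)²/4 = 0.1153 m²; mean velocity V = Q/A = 0.4719/0.1153 = 4.092 m/s.
Reynolds number Re = ρVD/μ = 1255 · 4.092 · 0.3832 / 1.08 = 1822.
Re < 2300 → laminar flow, so f = 64/Re = 64/1822 = 0.03513 (the turbulent correlation is not needed).
Darcy-Weisbach: ΔP = f(L/D)(ρV²/2) = 0.03513·(4.923/0.3832)·(1255·4.092²/2) = 0.03513·12.85·1.051e+04 = 4741 Pa.

ΔP ≈ 4741 Pa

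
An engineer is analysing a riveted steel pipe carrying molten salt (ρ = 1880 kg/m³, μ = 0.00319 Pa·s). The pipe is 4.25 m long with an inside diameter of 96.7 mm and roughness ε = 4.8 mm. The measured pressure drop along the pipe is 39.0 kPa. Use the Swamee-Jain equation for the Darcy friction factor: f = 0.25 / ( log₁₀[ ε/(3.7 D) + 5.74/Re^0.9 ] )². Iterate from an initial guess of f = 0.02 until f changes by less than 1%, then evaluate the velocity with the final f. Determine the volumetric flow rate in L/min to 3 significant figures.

Rearranging Darcy-Weisbach: V = √(2·ΔP·D/(f·L·ρ)). With ε/D = 0.0048/0.0967 = 0.0496, iterate starting from f = 0.02:
  f = 0.02 → V = √(2·3.9e+04·0.0967/(0.02·4.25·1880)) = 6.87 m/s; Re = ρVD/μ = 3.915e+05; f → 0.07144
  f = 0.07144 → V = 3.635 m/s; Re = 2.072e+05; f → 0.07154
Converged (Δf/f < 1%). With the final f = 0.07154: V = √(2·3.9e+04·0.0967/(0.07154·4.25·1880)) = 3.633 m/s.
Q = V·A = 3.633·(π/4·0.0967²) = 0.02668 m³/s = 1600 L/min.

Q ≈ 1600 L/min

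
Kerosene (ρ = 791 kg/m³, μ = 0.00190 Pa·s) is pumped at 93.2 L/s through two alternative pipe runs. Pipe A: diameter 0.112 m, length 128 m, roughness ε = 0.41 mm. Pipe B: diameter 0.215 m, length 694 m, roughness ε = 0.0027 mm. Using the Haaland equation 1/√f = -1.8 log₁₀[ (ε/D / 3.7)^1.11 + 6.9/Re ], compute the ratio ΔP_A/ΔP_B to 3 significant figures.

ΔP_A/ΔP_B ≈ 8.87

Pipe A: V = Q/A = 0.0932/0.009852 = 9.46 m/s; Re = 4.411e+05; ε/D = 0.00366; Haaland → f = 0.02799; ΔP_A = f(L/D)(ρV²/2) = 1.132e+06 Pa.
Pipe B: V = Q/A = 0.0932/0.03631 = 2.567 m/s; Re = 2.298e+05; ε/D = 1.26e-05; Haaland → f = 0.01517; ΔP_B = f(L/D)(ρV²/2) = 1.276e+05 Pa.
ΔP_A/ΔP_B = 1.132e+06/1.276e+05 = 8.87.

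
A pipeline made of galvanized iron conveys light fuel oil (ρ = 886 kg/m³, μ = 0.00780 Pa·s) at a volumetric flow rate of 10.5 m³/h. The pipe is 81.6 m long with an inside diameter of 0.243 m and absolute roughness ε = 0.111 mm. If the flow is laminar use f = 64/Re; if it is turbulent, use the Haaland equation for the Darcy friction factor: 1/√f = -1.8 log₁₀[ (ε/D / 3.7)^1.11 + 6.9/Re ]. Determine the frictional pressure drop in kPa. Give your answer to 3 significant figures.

ΔP ≈ 0.0217 kPa

Q = 10.5 m³/h = 10.5/3600 = 0.002917 m³/s.
Cross-sectional area A = πD²/4 = π(0.243)²/4 = 0.04638 m²; mean velocity V = Q/A = 0.002917/0.04638 = 0.06289 m/s.
Reynolds number Re = ρVD/μ = 886 · 0.06289 · 0.243 / 0.0078 = 1736.
Re < 2300 → laminar flow, so f = 64/Re = 64/1736 = 0.03687 (the turbulent correlation is not needed).
Darcy-Weisbach: ΔP = f(L/D)(ρV²/2) = 0.03687·(81.6/0.243)·(886·0.06289²/2) = 0.03687·335.8·1.752 = 21.69 Pa.
ΔP = 21.69 Pa = 0.0217 kPa.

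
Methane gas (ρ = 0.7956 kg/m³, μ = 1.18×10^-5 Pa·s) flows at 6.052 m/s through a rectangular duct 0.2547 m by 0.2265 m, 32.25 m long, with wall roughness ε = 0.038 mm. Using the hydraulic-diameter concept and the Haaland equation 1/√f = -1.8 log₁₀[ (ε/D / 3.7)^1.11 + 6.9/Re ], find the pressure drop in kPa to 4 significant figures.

Hydraulic diameter D_h = 4A/P = 4·(0.2547·0.2265)/(2·(0.2547+0.2265)) = 0.2308/0.9624 = 0.2398 m.
Re = ρVD_h/μ = 0.7956·6.052·0.2398/1.18e-05 = 9.784e+04.
ε/D_h = 3.8e-05/0.2398 = 0.000158; Haaland gives 1/√f = -1.8 log₁₀[1.42e-05+7.05e-05] = 7.33, so f = 0.01861.
ΔP = f(L/D_h)(ρV²/2) = 0.01861·32.25/0.2398·14.57 = 36.47 Pa.
ΔP = 0.03647 kPa.

ΔP ≈ 0.03647 kPa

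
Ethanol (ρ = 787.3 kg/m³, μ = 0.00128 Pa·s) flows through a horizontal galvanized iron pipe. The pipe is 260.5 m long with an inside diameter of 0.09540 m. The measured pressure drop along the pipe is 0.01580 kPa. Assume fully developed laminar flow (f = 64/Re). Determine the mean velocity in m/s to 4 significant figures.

V ≈ 0.01348 m/s

For laminar flow, f = 64/Re with Re = ρVD/μ, so Darcy-Weisbach reduces to ΔP = 32μLV/D². Solving for V: V = ΔP·D²/(32μL) = 15.8·(0.0954)²/(32·0.00128·260.5) = 0.01348 m/s.
Check: Re = ρVD/μ = 787.3·0.01348·0.0954/0.00128 = 790.8 < 2300, so the laminar assumption holds.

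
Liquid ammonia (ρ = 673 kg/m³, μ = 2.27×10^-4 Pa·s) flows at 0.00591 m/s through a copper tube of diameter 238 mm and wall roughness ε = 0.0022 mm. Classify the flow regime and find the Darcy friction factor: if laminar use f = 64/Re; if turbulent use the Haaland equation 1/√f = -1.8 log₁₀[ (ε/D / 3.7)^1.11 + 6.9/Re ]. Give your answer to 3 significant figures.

f ≈ 0.0399

Re = ρVD/μ = 673·0.00591·0.238/0.000227 = 4170.
Re > 4000 → turbulent. ε/D = 2.2e-06/0.238 = 9.24e-06; Haaland: 1/√f = -1.8 log₁₀[6.04e-07 + 0.00165] = 5.006, so f = 0.0399.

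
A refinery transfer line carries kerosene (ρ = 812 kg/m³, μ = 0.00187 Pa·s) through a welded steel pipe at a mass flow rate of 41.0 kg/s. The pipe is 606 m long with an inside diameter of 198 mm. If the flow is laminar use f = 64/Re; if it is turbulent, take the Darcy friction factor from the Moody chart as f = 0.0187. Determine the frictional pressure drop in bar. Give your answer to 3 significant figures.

A = πD²/4 = π(0.198)²/4 = 0.03079 m²; mean velocity V = ṁ/(ρA) = 41/(812 · 0.03079) = 1.64 m/s.
Reynolds number Re = ρVD/μ = 812 · 1.64 · 0.198 / 0.00187 = 1.41e+05.
Re > 4000 → turbulent; use the Moody-chart value f = 0.0187.
Darcy-Weisbach: ΔP = f(L/D)(ρV²/2) = 0.0187·(606/0.198)·(812·1.64²/2) = 0.0187·3061·1092 = 6.249e+04 Pa.
ΔP = 6.249e+04 Pa = 0.625 bar.

ΔP ≈ 0.625 bar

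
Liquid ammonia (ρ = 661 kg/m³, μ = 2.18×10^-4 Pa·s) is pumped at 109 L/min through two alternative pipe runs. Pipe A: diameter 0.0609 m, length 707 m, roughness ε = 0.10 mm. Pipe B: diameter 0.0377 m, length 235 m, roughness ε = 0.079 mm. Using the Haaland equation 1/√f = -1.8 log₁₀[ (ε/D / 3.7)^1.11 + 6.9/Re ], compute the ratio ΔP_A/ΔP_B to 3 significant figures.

Pipe A: V = Q/A = 0.001817/0.002913 = 0.6237 m/s; Re = 1.152e+05; ε/D = 0.00164; Haaland → f = 0.02378; ΔP_A = f(L/D)(ρV²/2) = 3.549e+04 Pa.
Pipe B: V = Q/A = 0.001817/0.001116 = 1.627 m/s; Re = 1.86e+05; ε/D = 0.0021; Haaland → f = 0.02458; ΔP_B = f(L/D)(ρV²/2) = 1.341e+05 Pa.
ΔP_A/ΔP_B = 3.549e+04/1.341e+05 = 0.265.

ΔP_A/ΔP_B ≈ 0.265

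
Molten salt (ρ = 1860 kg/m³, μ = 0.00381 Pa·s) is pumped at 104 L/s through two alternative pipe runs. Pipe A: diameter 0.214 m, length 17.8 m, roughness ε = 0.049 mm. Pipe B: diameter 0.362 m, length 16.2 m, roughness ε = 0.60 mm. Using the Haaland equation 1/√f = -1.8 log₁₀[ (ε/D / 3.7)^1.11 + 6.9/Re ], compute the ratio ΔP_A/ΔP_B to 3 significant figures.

ΔP_A/ΔP_B ≈ 10.6

Pipe A: V = Q/A = 0.104/0.03597 = 2.891 m/s; Re = 3.021e+05; ε/D = 0.000229; Haaland → f = 0.01627; ΔP_A = f(L/D)(ρV²/2) = 1.052e+04 Pa.
Pipe B: V = Q/A = 0.104/0.1029 = 1.01 m/s; Re = 1.786e+05; ε/D = 0.00166; Haaland → f = 0.02333; ΔP_B = f(L/D)(ρV²/2) = 991.3 Pa.
ΔP_A/ΔP_B = 1.052e+04/991.3 = 10.6.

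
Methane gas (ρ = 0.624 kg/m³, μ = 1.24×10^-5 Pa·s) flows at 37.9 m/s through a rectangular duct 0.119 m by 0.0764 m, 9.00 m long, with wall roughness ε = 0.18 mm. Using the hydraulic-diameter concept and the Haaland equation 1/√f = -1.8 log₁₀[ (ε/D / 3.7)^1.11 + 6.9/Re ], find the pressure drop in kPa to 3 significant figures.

Hydraulic diameter D_h = 4A/P = 4·(0.119·0.0764)/(2·(0.119+0.0764)) = 0.03637/0.3908 = 0.09306 m.
Re = ρVD_h/μ = 0.624·37.9·0.09306/1.24e-05 = 1.775e+05.
ε/D_h = 0.00018/0.09306 = 0.00193; Haaland gives 1/√f = -1.8 log₁₀[0.000228+3.89e-05] = 6.434, so f = 0.02416.
ΔP = f(L/D_h)(ρV²/2) = 0.02416·9/0.09306·448.2 = 1047 Pa.
ΔP = 1.05 kPa.

ΔP ≈ 1.05 kPa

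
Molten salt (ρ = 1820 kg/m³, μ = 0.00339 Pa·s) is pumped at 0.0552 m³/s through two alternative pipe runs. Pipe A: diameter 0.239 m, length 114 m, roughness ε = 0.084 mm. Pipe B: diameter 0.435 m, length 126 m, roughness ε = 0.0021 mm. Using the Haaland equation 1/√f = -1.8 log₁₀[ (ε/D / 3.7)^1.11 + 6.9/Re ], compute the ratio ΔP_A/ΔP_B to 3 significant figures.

Pipe A: V = Q/A = 0.0552/0.04486 = 1.23 m/s; Re = 1.579e+05; ε/D = 0.000351; Haaland → f = 0.01829; ΔP_A = f(L/D)(ρV²/2) = 1.202e+04 Pa.
Pipe B: V = Q/A = 0.0552/0.1486 = 0.3714 m/s; Re = 8.674e+04; ε/D = 4.83e-06; Haaland → f = 0.01838; ΔP_B = f(L/D)(ρV²/2) = 668.4 Pa.
ΔP_A/ΔP_B = 1.202e+04/668.4 = 18.0.

ΔP_A/ΔP_B ≈ 18.0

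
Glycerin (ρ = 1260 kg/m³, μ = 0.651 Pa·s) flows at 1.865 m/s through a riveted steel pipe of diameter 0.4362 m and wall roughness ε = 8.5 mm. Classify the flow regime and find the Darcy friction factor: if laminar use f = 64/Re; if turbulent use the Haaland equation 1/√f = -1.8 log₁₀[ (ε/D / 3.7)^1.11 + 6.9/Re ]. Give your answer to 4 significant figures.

f ≈ 0.04065

Re = ρVD/μ = 1260·1.865·0.4362/0.651 = 1575.
Re < 2300 → laminar, so f = 64/Re = 0.04065 (roughness is irrelevant in laminar flow).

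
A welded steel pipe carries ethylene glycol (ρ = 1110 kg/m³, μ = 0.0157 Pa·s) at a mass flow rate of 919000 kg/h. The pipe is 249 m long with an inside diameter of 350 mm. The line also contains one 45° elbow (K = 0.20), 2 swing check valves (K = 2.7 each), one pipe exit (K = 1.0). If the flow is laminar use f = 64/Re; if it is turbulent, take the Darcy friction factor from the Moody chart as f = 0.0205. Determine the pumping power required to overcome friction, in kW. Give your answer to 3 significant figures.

ṁ = 919000 kg/h = 919000/3600 = 255.3 kg/s.
A = πD²/4 = π(0.35)²/4 = 0.09621 m²; mean velocity V = ṁ/(ρA) = 255.3/(1110 · 0.09621) = 2.39 m/s.
Reynolds number Re = ρVD/μ = 1110 · 2.39 · 0.35 / 0.0157 = 5.915e+04.
Re > 4000 → turbulent; use the Moody-chart value f = 0.0205.
Total minor-loss coefficient ΣK = 1·0.2 + 2·2.7 + 1·1 = 6.6.
ΔP = [f·L/D + ΣK]·(ρV²/2) = [0.0205·249/0.35 + 6.6]·(1110·2.39²/2) = [14.58 + 6.6]·3171 = 6.718e+04 Pa.
Q = ṁ/ρ = 255.3/1110 = 0.23 m³/s.
Pumping power P = QΔP = 0.23·6.718e+04 = 15450 W = 15.4 kW.

P ≈ 15.4 kW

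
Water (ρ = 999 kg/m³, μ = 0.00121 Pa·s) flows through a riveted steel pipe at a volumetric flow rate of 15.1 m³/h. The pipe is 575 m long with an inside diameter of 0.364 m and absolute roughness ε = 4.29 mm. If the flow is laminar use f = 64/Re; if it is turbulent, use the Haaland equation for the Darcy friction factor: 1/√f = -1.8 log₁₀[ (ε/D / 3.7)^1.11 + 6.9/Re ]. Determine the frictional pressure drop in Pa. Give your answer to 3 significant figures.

ΔP ≈ 56.5 Pa

Q = 15.1 m³/h = 15.1/3600 = 0.004194 m³/s.
Cross-sectional area A = πD²/4 = π(0.364)²/4 = 0.1041 m²; mean velocity V = Q/A = 0.004194/0.1041 = 0.04031 m/s.
Reynolds number Re = ρVD/μ = 999 · 0.04031 · 0.364 / 0.00121 = 1.211e+04.
Re > 4000 → turbulent. Relative roughness ε/D = 0.00429/0.364 = 0.0118. Haaland: 1/√f = -1.8 log₁₀[(0.0118/3.7)^1.11 + 6.9/1.211e+04] = -1.8 log₁₀[0.00169 + 0.00057] = 4.762, so f = 0.0441.
Darcy-Weisbach: ΔP = f(L/D)(ρV²/2) = 0.0441·(575/0.364)·(999·0.04031²/2) = 0.0441·1580·0.8115 = 56.53 Pa.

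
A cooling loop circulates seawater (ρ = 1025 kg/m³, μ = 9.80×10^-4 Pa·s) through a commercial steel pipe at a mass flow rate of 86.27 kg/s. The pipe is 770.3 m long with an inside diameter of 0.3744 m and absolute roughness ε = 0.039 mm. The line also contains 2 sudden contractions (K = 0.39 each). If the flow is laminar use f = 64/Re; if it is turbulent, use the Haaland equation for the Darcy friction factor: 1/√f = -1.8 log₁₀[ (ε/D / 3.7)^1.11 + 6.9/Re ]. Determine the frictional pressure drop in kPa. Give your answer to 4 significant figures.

A = πD²/4 = π(0.3744)²/4 = 0.1101 m²; mean velocity V = ṁ/(ρA) = 86.27/(1025 · 0.1101) = 0.7645 m/s.
Reynolds number Re = ρVD/μ = 1025 · 0.7645 · 0.3744 / 0.00098 = 2.994e+05.
Re > 4000 → turbulent. Relative roughness ε/D = 3.9e-05/0.3744 = 0.000104. Haaland: 1/√f = -1.8 log₁₀[(0.000104/3.7)^1.11 + 6.9/2.994e+05] = -1.8 log₁₀[8.89e-06 + 2.3e-05] = 8.092, so f = 0.01527.
Total minor-loss coefficient ΣK = 2·0.39 = 0.78.
ΔP = [f·L/D + ΣK]·(ρV²/2) = [0.01527·770.3/0.3744 + 0.78]·(1025·0.7645²/2) = [31.42 + 0.78]·299.5 = 9645 Pa.
ΔP = 9645 Pa = 9.645 kPa.

ΔP ≈ 9.645 kPa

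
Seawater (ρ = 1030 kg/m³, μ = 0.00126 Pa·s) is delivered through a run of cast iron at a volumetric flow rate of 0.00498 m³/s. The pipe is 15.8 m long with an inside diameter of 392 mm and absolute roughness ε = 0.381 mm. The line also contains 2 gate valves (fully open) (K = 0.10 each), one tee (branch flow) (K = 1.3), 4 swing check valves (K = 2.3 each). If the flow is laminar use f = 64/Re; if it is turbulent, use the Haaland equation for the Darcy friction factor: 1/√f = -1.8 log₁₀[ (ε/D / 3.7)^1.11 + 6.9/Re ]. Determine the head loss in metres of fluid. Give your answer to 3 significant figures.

Cross-sectional area A = πD²/4 = π(0.392)²/4 = 0.1207 m²; mean velocity V = Q/A = 0.00498/0.1207 = 0.04126 m/s.
Reynolds number Re = ρVD/μ = 1030 · 0.04126 · 0.392 / 0.00126 = 1.322e+04.
Re > 4000 → turbulent. Relative roughness ε/D = 0.000381/0.392 = 0.000972. Haaland: 1/√f = -1.8 log₁₀[(0.000972/3.7)^1.11 + 6.9/1.322e+04] = -1.8 log₁₀[0.000106 + 0.000522] = 5.764, so f = 0.0301.
Total minor-loss coefficient ΣK = 2·0.1 + 1·1.3 + 4·2.3 = 10.7.
ΔP = [f·L/D + ΣK]·(ρV²/2) = [0.0301·15.8/0.392 + 10.7]·(1030·0.04126²/2) = [1.213 + 10.7]·0.8769 = 10.45 Pa.
Head loss h_f = ΔP/(ρg) = 10.45/(1030·9.81) = 0.00103 m.

h_f ≈ 0.00103 m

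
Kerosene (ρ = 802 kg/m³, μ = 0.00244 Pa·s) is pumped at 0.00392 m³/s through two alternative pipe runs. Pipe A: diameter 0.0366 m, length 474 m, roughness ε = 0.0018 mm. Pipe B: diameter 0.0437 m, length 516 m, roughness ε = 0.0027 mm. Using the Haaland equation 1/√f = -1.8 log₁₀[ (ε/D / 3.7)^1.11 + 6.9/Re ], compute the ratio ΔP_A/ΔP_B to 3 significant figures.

Pipe A: V = Q/A = 0.00392/0.001052 = 3.726 m/s; Re = 4.482e+04; ε/D = 4.92e-05; Haaland → f = 0.02135; ΔP_A = f(L/D)(ρV²/2) = 1.539e+06 Pa.
Pipe B: V = Q/A = 0.00392/0.0015 = 2.614 m/s; Re = 3.754e+04; ε/D = 6.18e-05; Haaland → f = 0.02225; ΔP_B = f(L/D)(ρV²/2) = 7.198e+05 Pa.
ΔP_A/ΔP_B = 1.539e+06/7.198e+05 = 2.14.

ΔP_A/ΔP_B ≈ 2.14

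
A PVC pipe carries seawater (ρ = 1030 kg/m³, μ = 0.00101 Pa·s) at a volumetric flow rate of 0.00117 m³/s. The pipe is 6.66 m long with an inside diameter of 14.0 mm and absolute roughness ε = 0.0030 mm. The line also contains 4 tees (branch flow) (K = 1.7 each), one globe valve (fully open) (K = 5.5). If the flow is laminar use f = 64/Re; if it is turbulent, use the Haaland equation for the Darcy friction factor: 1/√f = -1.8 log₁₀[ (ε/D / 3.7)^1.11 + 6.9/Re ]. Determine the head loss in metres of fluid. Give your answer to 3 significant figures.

Cross-sectional area A = πD²/4 = π(0.014)²/4 = 0.0001539 m²; mean velocity V = Q/A = 0.00117/0.0001539 = 7.6 m/s.
Reynolds number Re = ρVD/μ = 1030 · 7.6 · 0.014 / 0.00101 = 1.085e+05.
Re > 4000 → turbulent. Relative roughness ε/D = 3e-06/0.014 = 0.000214. Haaland: 1/√f = -1.8 log₁₀[(0.000214/3.7)^1.11 + 6.9/1.085e+05] = -1.8 log₁₀[1.98e-05 + 6.36e-05] = 7.342, so f = 0.01855.
Total minor-loss coefficient ΣK = 4·1.7 + 1·5.5 = 12.3.
ΔP = [f·L/D + ΣK]·(ρV²/2) = [0.01855·6.66/0.014 + 12.3]·(1030·7.6²/2) = [8.825 + 12.3]·2.975e+04 = 6.285e+05 Pa.
Head loss h_f = ΔP/(ρg) = 6.285e+05/(1030·9.81) = 62.2 m.

h_f ≈ 62.2 m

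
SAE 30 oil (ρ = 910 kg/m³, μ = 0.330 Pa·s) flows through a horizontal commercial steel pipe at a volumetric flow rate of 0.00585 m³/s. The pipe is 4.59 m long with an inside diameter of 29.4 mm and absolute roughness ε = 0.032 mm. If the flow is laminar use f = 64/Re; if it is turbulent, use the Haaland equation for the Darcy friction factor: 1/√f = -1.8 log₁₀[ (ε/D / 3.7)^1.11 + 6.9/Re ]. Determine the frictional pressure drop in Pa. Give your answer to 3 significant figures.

Cross-sectional area A = πD²/4 = π(0.0294)²/4 = 0.0006789 m²; mean velocity V = Q/A = 0.00585/0.0006789 = 8.617 m/s.
Reynolds number Re = ρVD/μ = 910 · 8.617 · 0.0294 / 0.33 = 698.6.
Re < 2300 → laminar flow, so f = 64/Re = 64/698.6 = 0.09161 (the turbulent correlation is not needed).
Darcy-Weisbach: ΔP = f(L/D)(ρV²/2) = 0.09161·(4.59/0.0294)·(910·8.617²/2) = 0.09161·156.1·3.379e+04 = 4.832e+05 Pa.

ΔP ≈ 483000 Pa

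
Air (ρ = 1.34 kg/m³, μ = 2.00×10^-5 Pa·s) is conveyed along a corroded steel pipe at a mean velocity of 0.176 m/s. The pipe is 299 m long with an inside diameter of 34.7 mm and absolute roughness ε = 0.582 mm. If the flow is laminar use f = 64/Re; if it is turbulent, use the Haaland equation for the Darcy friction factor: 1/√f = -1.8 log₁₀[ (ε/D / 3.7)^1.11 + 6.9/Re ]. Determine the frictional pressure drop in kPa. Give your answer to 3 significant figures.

Reynolds number Re = ρVD/μ = 1.34 · 0.176 · 0.0347 / 2e-05 = 409.2.
Re < 2300 → laminar flow, so f = 64/Re = 64/409.2 = 0.1564 (the turbulent correlation is not needed).
Darcy-Weisbach: ΔP = f(L/D)(ρV²/2) = 0.1564·(299/0.0347)·(1.34·0.176²/2) = 0.1564·8617·0.02075 = 27.97 Pa.
ΔP = 27.97 Pa = 0.0280 kPa.

ΔP ≈ 0.0280 kPa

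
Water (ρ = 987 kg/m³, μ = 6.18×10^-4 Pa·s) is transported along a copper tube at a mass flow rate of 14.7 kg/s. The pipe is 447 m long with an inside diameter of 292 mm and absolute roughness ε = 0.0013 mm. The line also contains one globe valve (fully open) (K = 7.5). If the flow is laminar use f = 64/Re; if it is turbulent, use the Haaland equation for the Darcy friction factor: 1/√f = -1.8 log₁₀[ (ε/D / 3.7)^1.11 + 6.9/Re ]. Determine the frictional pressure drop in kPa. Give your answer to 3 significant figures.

ΔP ≈ 0.845 kPa

A = πD²/4 = π(0.292)²/4 = 0.06697 m²; mean velocity V = ṁ/(ρA) = 14.7/(987 · 0.06697) = 0.2224 m/s.
Reynolds number Re = ρVD/μ = 987 · 0.2224 · 0.292 / 0.000618 = 1.037e+05.
Re > 4000 → turbulent. Relative roughness ε/D = 1.3e-06/0.292 = 4.45e-06. Haaland: 1/√f = -1.8 log₁₀[(4.45e-06/3.7)^1.11 + 6.9/1.037e+05] = -1.8 log₁₀[2.69e-07 + 6.65e-05] = 7.515, so f = 0.0177.
Total minor-loss coefficient ΣK = 1·7.5 = 7.5.
ΔP = [f·L/D + ΣK]·(ρV²/2) = [0.0177·447/0.292 + 7.5]·(987·0.2224²/2) = [27.1 + 7.5]·24.41 = 844.7 Pa.
ΔP = 844.7 Pa = 0.845 kPa.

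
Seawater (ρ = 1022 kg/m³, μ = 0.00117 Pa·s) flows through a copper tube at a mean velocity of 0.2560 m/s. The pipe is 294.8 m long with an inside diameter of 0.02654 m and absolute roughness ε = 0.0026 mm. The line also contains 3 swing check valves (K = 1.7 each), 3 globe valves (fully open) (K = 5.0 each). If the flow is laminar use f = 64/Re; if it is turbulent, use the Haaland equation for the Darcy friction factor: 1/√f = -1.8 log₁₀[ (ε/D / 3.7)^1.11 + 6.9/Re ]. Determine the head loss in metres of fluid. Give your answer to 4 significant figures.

h_f ≈ 1.400 m

Reynolds number Re = ρVD/μ = 1022 · 0.256 · 0.02654 / 0.00117 = 5935.
Re > 4000 → turbulent. Relative roughness ε/D = 2.6e-06/0.02654 = 9.8e-05. Haaland: 1/√f = -1.8 log₁₀[(9.8e-05/3.7)^1.11 + 6.9/5935] = -1.8 log₁₀[8.31e-06 + 0.00116] = 5.277, so f = 0.03592.
Total minor-loss coefficient ΣK = 3·1.7 + 3·5 = 20.1.
ΔP = [f·L/D + ΣK]·(ρV²/2) = [0.03592·294.8/0.02654 + 20.1]·(1022·0.256²/2) = [398.9 + 20.1]·33.49 = 1.403e+04 Pa.
Head loss h_f = ΔP/(ρg) = 1.403e+04/(1022·9.81) = 1.400 m.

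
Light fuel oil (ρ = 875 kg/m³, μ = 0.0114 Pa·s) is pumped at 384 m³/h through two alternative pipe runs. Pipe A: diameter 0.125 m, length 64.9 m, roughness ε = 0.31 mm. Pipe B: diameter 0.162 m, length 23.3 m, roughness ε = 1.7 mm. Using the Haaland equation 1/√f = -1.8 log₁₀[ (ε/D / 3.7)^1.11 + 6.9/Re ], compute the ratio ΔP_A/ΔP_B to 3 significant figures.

Pipe A: V = Q/A = 0.1067/0.01227 = 8.692 m/s; Re = 8.339e+04; ε/D = 0.00248; Haaland → f = 0.02643; ΔP_A = f(L/D)(ρV²/2) = 4.536e+05 Pa.
Pipe B: V = Q/A = 0.1067/0.02061 = 5.175 m/s; Re = 6.435e+04; ε/D = 0.0105; Haaland → f = 0.03945; ΔP_B = f(L/D)(ρV²/2) = 6.647e+04 Pa.
ΔP_A/ΔP_B = 4.536e+05/6.647e+04 = 6.82.

ΔP_A/ΔP_B ≈ 6.82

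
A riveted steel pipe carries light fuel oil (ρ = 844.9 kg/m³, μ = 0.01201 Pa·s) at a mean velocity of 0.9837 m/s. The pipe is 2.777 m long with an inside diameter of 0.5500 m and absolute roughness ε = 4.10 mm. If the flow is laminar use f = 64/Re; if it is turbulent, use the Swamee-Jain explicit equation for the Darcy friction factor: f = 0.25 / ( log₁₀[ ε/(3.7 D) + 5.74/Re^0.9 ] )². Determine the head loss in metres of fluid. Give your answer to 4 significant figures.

h_f ≈ 0.009130 m

Reynolds number Re = ρVD/μ = 844.9 · 0.9837 · 0.55 / 0.012 = 3.806e+04.
Re > 4000 → turbulent. Relative roughness ε/D = 0.0041/0.55 = 0.00745. Swamee-Jain: f = 0.25/(log₁₀[0.00745/3.7 + 5.74/3.806e+04^0.9])² = 0.25/(log₁₀[0.00201 + 0.000433])² = 0.25/(-2.611)² = 0.03666.
Darcy-Weisbach: ΔP = f(L/D)(ρV²/2) = 0.03666·(2.777/0.55)·(844.9·0.9837²/2) = 0.03666·5.049·408.8 = 75.68 Pa.
Head loss h_f = ΔP/(ρg) = 75.68/(844.9·9.81) = 0.009130 m.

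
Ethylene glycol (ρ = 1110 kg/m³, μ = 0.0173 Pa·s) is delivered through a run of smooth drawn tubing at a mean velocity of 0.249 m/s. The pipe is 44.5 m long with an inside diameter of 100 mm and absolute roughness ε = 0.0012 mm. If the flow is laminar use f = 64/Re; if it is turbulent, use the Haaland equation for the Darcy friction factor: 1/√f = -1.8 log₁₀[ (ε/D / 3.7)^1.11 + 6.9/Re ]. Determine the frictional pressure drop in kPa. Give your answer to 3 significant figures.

Reynolds number Re = ρVD/μ = 1110 · 0.249 · 0.1 / 0.0173 = 1598.
Re < 2300 → laminar flow, so f = 64/Re = 64/1598 = 0.04006 (the turbulent correlation is not needed).
Darcy-Weisbach: ΔP = f(L/D)(ρV²/2) = 0.04006·(44.5/0.1)·(1110·0.249²/2) = 0.04006·445·34.41 = 613.4 Pa.
ΔP = 613.4 Pa = 0.613 kPa.

ΔP ≈ 0.613 kPa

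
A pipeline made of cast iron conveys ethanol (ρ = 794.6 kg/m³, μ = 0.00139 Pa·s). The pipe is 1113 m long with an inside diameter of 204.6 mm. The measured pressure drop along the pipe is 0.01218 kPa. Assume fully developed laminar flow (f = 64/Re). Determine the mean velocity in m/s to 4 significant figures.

For laminar flow, f = 64/Re with Re = ρVD/μ, so Darcy-Weisbach reduces to ΔP = 32μLV/D². Solving for V: V = ΔP·D²/(32μL) = 12.18·(0.2046)²/(32·0.00139·1113) = 0.0103 m/s.
Check: Re = ρVD/μ = 794.6·0.0103·0.2046/0.00139 = 1205 < 2300, so the laminar assumption holds.

V ≈ 0.01030 m/s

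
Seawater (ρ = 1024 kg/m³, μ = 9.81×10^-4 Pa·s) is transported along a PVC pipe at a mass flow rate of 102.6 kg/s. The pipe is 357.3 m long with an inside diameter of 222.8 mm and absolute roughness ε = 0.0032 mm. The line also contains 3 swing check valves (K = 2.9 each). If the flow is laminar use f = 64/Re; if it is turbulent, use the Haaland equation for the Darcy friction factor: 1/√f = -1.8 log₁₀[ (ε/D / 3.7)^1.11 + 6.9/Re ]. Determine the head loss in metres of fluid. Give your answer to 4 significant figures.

A = πD²/4 = π(0.2228)²/4 = 0.03899 m²; mean velocity V = ṁ/(ρA) = 102.6/(1024 · 0.03899) = 2.57 m/s.
Reynolds number Re = ρVD/μ = 1024 · 2.57 · 0.2228 / 0.000981 = 5.977e+05.
Re > 4000 → turbulent. Relative roughness ε/D = 3.2e-06/0.2228 = 1.44e-05. Haaland: 1/√f = -1.8 log₁₀[(1.44e-05/3.7)^1.11 + 6.9/5.977e+05] = -1.8 log₁₀[9.86e-07 + 1.15e-05] = 8.824, so f = 0.01284.
Total minor-loss coefficient ΣK = 3·2.9 = 8.7.
ΔP = [f·L/D + ΣK]·(ρV²/2) = [0.01284·357.3/0.2228 + 8.7]·(1024·2.57²/2) = [20.6 + 8.7]·3382 = 9.907e+04 Pa.
Head loss h_f = ΔP/(ρg) = 9.907e+04/(1024·9.81) = 9.863 m.

h_f ≈ 9.863 m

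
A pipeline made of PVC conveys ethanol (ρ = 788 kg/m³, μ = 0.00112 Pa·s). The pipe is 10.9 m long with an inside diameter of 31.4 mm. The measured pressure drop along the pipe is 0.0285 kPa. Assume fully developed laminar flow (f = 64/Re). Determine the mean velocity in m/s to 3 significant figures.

V ≈ 0.0719 m/s

For laminar flow, f = 64/Re with Re = ρVD/μ, so Darcy-Weisbach reduces to ΔP = 32μLV/D². Solving for V: V = ΔP·D²/(32μL) = 28.5·(0.0314)²/(32·0.00112·10.9) = 0.07193 m/s.
Check: Re = ρVD/μ = 788·0.07193·0.0314/0.00112 = 1589 < 2300, so the laminar assumption holds.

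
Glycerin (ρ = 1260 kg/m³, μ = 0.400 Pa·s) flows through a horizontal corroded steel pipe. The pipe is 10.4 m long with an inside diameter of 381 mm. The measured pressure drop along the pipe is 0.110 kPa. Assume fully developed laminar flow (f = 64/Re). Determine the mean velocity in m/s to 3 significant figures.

For laminar flow, f = 64/Re with Re = ρVD/μ, so Darcy-Weisbach reduces to ΔP = 32μLV/D². Solving for V: V = ΔP·D²/(32μL) = 110·(0.381)²/(32·0.4·10.4) = 0.1199 m/s.
Check: Re = ρVD/μ = 1260·0.1199·0.381/0.4 = 144 < 2300, so the laminar assumption holds.

V ≈ 0.120 m/s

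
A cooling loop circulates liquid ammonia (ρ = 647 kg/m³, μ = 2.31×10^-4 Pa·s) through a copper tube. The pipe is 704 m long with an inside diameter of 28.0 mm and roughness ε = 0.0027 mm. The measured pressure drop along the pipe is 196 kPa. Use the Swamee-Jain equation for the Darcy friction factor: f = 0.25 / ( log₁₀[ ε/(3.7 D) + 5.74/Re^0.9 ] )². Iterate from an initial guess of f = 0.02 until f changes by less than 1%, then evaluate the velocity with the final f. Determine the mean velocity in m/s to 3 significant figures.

Rearranging Darcy-Weisbach: V = √(2·ΔP·D/(f·L·ρ)). With ε/D = 2.7e-06/0.028 = 9.64e-05, iterate starting from f = 0.02:
  f = 0.02 → V = √(2·1.96e+05·0.028/(0.02·704·647)) = 1.098 m/s; Re = ρVD/μ = 8.608e+04; f → 0.01896
  f = 0.01896 → V = 1.127 m/s; Re = 8.841e+04; f → 0.01886
Converged (Δf/f < 1%). With the final f = 0.01886: V = √(2·1.96e+05·0.028/(0.01886·704·647)) = 1.13 m/s.

V ≈ 1.13 m/s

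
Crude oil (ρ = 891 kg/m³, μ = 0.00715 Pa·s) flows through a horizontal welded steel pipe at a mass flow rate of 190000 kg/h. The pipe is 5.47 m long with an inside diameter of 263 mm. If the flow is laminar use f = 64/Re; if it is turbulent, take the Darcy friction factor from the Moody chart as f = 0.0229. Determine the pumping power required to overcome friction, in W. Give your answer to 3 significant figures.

P ≈ 14.9 W

ṁ = 190000 kg/h = 190000/3600 = 52.78 kg/s.
A = πD²/4 = π(0.263)²/4 = 0.05433 m²; mean velocity V = ṁ/(ρA) = 52.78/(891 · 0.05433) = 1.09 m/s.
Reynolds number Re = ρVD/μ = 891 · 1.09 · 0.263 / 0.00715 = 3.574e+04.
Re > 4000 → turbulent; use the Moody-chart value f = 0.0229.
Darcy-Weisbach: ΔP = f(L/D)(ρV²/2) = 0.0229·(5.47/0.263)·(891·1.09²/2) = 0.0229·20.8·529.7 = 252.3 Pa.
Q = ṁ/ρ = 52.78/891 = 0.05923 m³/s.
Pumping power P = QΔP = 0.05923·252.3 = 14.94 W = 14.9 W.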